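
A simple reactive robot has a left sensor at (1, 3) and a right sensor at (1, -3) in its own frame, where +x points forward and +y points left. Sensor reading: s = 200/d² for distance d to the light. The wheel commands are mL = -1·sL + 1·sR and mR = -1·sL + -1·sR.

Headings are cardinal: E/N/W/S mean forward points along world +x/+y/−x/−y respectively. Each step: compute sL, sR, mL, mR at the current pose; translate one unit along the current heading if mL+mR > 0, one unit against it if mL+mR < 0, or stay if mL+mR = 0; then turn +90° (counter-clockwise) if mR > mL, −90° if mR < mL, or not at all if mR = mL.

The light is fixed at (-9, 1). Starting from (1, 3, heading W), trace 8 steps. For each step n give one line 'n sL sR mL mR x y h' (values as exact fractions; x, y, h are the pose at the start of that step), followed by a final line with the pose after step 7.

n=0: pose=(1,3,W); sL=100/41, sR=100/53; mL=-1200/2173, mR=-9400/2173; mL+mR=-200/41 → advance -1; mR−mL=-200/53 → turn -1·90°
n=1: pose=(2,3,N); sL=200/73, sR=40/41; mL=-5280/2993, mR=-11120/2993; mL+mR=-400/73 → advance -1; mR−mL=-80/41 → turn -1·90°
n=2: pose=(2,2,E); sL=5/4, sR=50/37; mL=15/148, mR=-385/148; mL+mR=-5/2 → advance -1; mR−mL=-100/37 → turn -1·90°
n=3: pose=(1,2,S); sL=200/169, sR=200/49; mL=24000/8281, mR=-43600/8281; mL+mR=-400/169 → advance -1; mR−mL=-400/49 → turn -1·90°
n=4: pose=(1,3,W); sL=100/41, sR=100/53; mL=-1200/2173, mR=-9400/2173; mL+mR=-200/41 → advance -1; mR−mL=-200/53 → turn -1·90°
n=5: pose=(2,3,N); sL=200/73, sR=40/41; mL=-5280/2993, mR=-11120/2993; mL+mR=-400/73 → advance -1; mR−mL=-80/41 → turn -1·90°
n=6: pose=(2,2,E); sL=5/4, sR=50/37; mL=15/148, mR=-385/148; mL+mR=-5/2 → advance -1; mR−mL=-100/37 → turn -1·90°
n=7: pose=(1,2,S); sL=200/169, sR=200/49; mL=24000/8281, mR=-43600/8281; mL+mR=-400/169 → advance -1; mR−mL=-400/49 → turn -1·90°

0 100/41 100/53 -1200/2173 -9400/2173 1 3 W
1 200/73 40/41 -5280/2993 -11120/2993 2 3 N
2 5/4 50/37 15/148 -385/148 2 2 E
3 200/169 200/49 24000/8281 -43600/8281 1 2 S
4 100/41 100/53 -1200/2173 -9400/2173 1 3 W
5 200/73 40/41 -5280/2993 -11120/2993 2 3 N
6 5/4 50/37 15/148 -385/148 2 2 E
7 200/169 200/49 24000/8281 -43600/8281 1 2 S
final 1 3 W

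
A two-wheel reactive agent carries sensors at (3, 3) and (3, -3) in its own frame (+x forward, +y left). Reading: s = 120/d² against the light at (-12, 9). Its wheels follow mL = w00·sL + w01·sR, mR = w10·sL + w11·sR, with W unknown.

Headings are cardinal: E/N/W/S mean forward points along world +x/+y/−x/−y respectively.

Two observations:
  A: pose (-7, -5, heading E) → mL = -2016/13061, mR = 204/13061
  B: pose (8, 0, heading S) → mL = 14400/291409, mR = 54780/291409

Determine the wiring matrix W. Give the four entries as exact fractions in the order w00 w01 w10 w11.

obs A: pose=(-7,-5,E) → sL=24/37, sR=120/353, mL=-2016/13061, mR=204/13061
obs B: pose=(8,0,S) → sL=120/673, sR=120/433, mL=14400/291409, mR=54780/291409
sensor matrix S = [[24/37, 120/353], [120/673, 120/433]]; det S = 453496320/3806092949
solve [mL_A; mL_B] = S·[w00; w01] and [mR_A; mR_B] = S·[w10; w11]:
  w00 = -1/2, w01 = 1/2, w10 = -1/2, w11 = 1

-1/2 1/2 -1/2 1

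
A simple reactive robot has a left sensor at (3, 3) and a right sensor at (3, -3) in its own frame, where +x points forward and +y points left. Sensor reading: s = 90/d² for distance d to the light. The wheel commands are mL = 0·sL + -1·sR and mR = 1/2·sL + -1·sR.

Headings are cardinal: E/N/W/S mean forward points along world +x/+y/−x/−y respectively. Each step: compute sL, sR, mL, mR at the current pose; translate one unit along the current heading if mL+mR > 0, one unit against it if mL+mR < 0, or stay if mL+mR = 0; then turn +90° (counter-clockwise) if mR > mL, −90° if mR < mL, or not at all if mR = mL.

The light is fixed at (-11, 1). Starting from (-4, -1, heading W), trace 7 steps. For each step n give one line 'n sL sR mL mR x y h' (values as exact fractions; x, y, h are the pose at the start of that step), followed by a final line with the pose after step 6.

0 90/41 90/17 -90/17 -2925/697 -4 -1 W
1 45/73 9/5 -9/5 -1089/730 -3 -1 S
2 18/25 90/137 -90/137 -1017/3425 -3 0 E
3 9/2 45/52 -45/52 18/13 -4 0 N
4 18/5 18/5 -18/5 -9/5 -4 1 W
5 9/13 45/17 -45/17 -1017/442 -3 1 S
6 90/137 18/25 -18/25 -1341/3425 -3 2 E
final -4 2 N

n=0: pose=(-4,-1,W); sL=90/41, sR=90/17; mL=-90/17, mR=-2925/697; mL+mR=-6615/697 → advance -1; mR−mL=45/41 → turn +1·90°
n=1: pose=(-3,-1,S); sL=45/73, sR=9/5; mL=-9/5, mR=-1089/730; mL+mR=-2403/730 → advance -1; mR−mL=45/146 → turn +1·90°
n=2: pose=(-3,0,E); sL=18/25, sR=90/137; mL=-90/137, mR=-1017/3425; mL+mR=-3267/3425 → advance -1; mR−mL=9/25 → turn +1·90°
n=3: pose=(-4,0,N); sL=9/2, sR=45/52; mL=-45/52, mR=18/13; mL+mR=27/52 → advance +1; mR−mL=9/4 → turn +1·90°
n=4: pose=(-4,1,W); sL=18/5, sR=18/5; mL=-18/5, mR=-9/5; mL+mR=-27/5 → advance -1; mR−mL=9/5 → turn +1·90°
n=5: pose=(-3,1,S); sL=9/13, sR=45/17; mL=-45/17, mR=-1017/442; mL+mR=-2187/442 → advance -1; mR−mL=9/26 → turn +1·90°
n=6: pose=(-3,2,E); sL=90/137, sR=18/25; mL=-18/25, mR=-1341/3425; mL+mR=-3807/3425 → advance -1; mR−mL=45/137 → turn +1·90°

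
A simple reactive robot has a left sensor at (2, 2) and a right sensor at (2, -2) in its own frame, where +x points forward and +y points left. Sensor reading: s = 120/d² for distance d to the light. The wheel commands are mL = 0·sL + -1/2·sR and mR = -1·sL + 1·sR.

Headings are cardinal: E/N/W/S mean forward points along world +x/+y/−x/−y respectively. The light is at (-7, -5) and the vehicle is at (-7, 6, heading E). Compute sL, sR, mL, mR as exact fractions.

left sensor world pos  = (-5, 8); dL² = 173
right sensor world pos = (-5, 4); dR² = 85
sL = 120/173 = 120/173
sR = 120/85 = 24/17
mL = 0·sL + -1/2·sR = -12/17
mR = -1·sL + 1·sR = 2112/2941

120/173 24/17 -12/17 2112/2941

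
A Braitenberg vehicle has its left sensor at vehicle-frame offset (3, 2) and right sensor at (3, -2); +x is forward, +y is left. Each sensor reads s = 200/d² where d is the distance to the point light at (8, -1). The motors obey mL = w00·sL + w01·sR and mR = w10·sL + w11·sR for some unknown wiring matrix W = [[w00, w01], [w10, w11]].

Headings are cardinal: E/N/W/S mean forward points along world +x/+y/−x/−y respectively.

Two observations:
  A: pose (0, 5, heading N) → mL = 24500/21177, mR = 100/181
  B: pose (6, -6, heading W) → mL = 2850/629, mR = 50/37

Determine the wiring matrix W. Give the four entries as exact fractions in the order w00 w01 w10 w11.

obs A: pose=(0,5,N) → sL=200/181, sR=200/117, mL=24500/21177, mR=100/181
obs B: pose=(6,-6,W) → sL=100/37, sR=100/17, mL=2850/629, mR=50/37
sensor matrix S = [[200/181, 200/117], [100/37, 100/17]]; det S = 25040000/13320333
solve [mL_A; mL_B] = S·[w00; w01] and [mR_A; mR_B] = S·[w10; w11]:
  w00 = -1/2, w01 = 1, w10 = 1/2, w11 = 0

-1/2 1 1/2 0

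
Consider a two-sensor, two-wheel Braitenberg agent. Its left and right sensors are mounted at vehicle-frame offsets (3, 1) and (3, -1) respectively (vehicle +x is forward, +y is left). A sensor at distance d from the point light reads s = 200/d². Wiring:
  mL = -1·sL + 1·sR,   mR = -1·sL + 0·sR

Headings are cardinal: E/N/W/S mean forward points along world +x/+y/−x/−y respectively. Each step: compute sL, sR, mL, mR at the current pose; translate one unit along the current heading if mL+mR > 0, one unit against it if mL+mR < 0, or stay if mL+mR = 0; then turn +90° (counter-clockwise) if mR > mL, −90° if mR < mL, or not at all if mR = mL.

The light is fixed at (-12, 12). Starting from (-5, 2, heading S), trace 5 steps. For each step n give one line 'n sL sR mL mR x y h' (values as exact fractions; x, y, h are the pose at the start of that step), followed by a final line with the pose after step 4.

0 200/233 40/41 1120/9553 -200/233 -5 2 S
1 50/29 5/2 45/58 -50/29 -5 3 W
2 40/17 200/117 -1280/1989 -40/17 -4 3 N
3 100/101 100/121 -2000/12221 -100/101 -4 2 E
4 200/233 40/41 1120/9553 -200/233 -5 2 S
final -5 3 W

n=0: pose=(-5,2,S); sL=200/233, sR=40/41; mL=1120/9553, mR=-200/233; mL+mR=-7080/9553 → advance -1; mR−mL=-40/41 → turn -1·90°
n=1: pose=(-5,3,W); sL=50/29, sR=5/2; mL=45/58, mR=-50/29; mL+mR=-55/58 → advance -1; mR−mL=-5/2 → turn -1·90°
n=2: pose=(-4,3,N); sL=40/17, sR=200/117; mL=-1280/1989, mR=-40/17; mL+mR=-5960/1989 → advance -1; mR−mL=-200/117 → turn -1·90°
n=3: pose=(-4,2,E); sL=100/101, sR=100/121; mL=-2000/12221, mR=-100/101; mL+mR=-14100/12221 → advance -1; mR−mL=-100/121 → turn -1·90°
n=4: pose=(-5,2,S); sL=200/233, sR=40/41; mL=1120/9553, mR=-200/233; mL+mR=-7080/9553 → advance -1; mR−mL=-40/41 → turn -1·90°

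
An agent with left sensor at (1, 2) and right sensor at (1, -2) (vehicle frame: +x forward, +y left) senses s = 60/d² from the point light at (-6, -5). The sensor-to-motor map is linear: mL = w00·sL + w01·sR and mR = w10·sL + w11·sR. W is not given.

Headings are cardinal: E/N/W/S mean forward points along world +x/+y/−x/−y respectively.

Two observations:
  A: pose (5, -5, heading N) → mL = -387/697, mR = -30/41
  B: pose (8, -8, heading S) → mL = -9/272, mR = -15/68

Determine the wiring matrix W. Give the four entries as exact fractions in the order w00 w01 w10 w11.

obs A: pose=(5,-5,N) → sL=30/41, sR=6/17, mL=-387/697, mR=-30/41
obs B: pose=(8,-8,S) → sL=15/68, sR=3/8, mL=-9/272, mR=-15/68
sensor matrix S = [[30/41, 6/17], [15/68, 3/8]]; det S = 9315/47396
solve [mL_A; mL_B] = S·[w00; w01] and [mR_A; mR_B] = S·[w10; w11]:
  w00 = -1, w01 = 1/2, w10 = -1, w11 = 0

-1 1/2 -1 0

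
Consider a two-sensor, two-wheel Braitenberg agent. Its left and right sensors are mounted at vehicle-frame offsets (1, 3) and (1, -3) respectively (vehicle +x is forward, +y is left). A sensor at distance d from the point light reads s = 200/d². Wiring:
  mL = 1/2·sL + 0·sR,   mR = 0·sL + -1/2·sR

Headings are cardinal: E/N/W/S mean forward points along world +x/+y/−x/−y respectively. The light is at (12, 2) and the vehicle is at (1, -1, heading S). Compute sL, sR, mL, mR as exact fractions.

left sensor world pos  = (4, -2); dL² = 80
right sensor world pos = (-2, -2); dR² = 212
sL = 200/80 = 5/2
sR = 200/212 = 50/53
mL = 1/2·sL + 0·sR = 5/4
mR = 0·sL + -1/2·sR = -25/53

5/2 50/53 5/4 -25/53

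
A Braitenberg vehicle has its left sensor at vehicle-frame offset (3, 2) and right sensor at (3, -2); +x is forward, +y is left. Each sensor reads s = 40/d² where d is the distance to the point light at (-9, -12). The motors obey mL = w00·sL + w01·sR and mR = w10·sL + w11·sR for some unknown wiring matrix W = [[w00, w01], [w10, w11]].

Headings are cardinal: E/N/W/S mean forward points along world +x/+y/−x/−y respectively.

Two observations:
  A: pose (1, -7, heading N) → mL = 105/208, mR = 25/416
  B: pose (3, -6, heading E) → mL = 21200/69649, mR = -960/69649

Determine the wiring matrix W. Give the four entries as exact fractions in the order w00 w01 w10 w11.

1 1 1/2 -1/2

obs A: pose=(1,-7,N) → sL=5/16, sR=5/26, mL=105/208, mR=25/416
obs B: pose=(3,-6,E) → sL=40/289, sR=40/241, mL=21200/69649, mR=-960/69649
sensor matrix S = [[5/16, 5/26], [40/289, 40/241]]; det S = 45725/1810874
solve [mL_A; mL_B] = S·[w00; w01] and [mR_A; mR_B] = S·[w10; w11]:
  w00 = 1, w01 = 1, w10 = 1/2, w11 = -1/2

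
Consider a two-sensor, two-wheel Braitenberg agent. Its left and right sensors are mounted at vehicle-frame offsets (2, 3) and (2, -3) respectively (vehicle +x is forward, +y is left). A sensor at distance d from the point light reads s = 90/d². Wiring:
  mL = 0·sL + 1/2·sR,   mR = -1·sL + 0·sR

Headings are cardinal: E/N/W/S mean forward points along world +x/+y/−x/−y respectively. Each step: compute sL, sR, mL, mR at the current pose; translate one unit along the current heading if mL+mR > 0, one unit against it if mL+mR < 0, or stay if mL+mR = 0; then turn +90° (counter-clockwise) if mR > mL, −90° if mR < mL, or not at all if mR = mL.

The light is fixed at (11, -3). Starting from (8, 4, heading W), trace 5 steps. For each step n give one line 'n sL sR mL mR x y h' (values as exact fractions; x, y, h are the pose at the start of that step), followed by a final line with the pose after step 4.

n=0: pose=(8,4,W); sL=90/41, sR=18/25; mL=9/25, mR=-90/41; mL+mR=-1881/1025 → advance -1; mR−mL=-2619/1025 → turn -1·90°
n=1: pose=(9,4,N); sL=45/53, sR=45/41; mL=45/82, mR=-45/53; mL+mR=-1305/4346 → advance -1; mR−mL=-6075/4346 → turn -1·90°
n=2: pose=(9,3,E); sL=10/9, sR=10; mL=5, mR=-10/9; mL+mR=35/9 → advance +1; mR−mL=-55/9 → turn -1·90°
n=3: pose=(10,3,S); sL=9/2, sR=45/16; mL=45/32, mR=-9/2; mL+mR=-99/32 → advance -1; mR−mL=-189/32 → turn -1·90°
n=4: pose=(10,4,W); sL=18/5, sR=90/109; mL=45/109, mR=-18/5; mL+mR=-1737/545 → advance -1; mR−mL=-2187/545 → turn -1·90°

0 90/41 18/25 9/25 -90/41 8 4 W
1 45/53 45/41 45/82 -45/53 9 4 N
2 10/9 10 5 -10/9 9 3 E
3 9/2 45/16 45/32 -9/2 10 3 S
4 18/5 90/109 45/109 -18/5 10 4 W
final 11 4 N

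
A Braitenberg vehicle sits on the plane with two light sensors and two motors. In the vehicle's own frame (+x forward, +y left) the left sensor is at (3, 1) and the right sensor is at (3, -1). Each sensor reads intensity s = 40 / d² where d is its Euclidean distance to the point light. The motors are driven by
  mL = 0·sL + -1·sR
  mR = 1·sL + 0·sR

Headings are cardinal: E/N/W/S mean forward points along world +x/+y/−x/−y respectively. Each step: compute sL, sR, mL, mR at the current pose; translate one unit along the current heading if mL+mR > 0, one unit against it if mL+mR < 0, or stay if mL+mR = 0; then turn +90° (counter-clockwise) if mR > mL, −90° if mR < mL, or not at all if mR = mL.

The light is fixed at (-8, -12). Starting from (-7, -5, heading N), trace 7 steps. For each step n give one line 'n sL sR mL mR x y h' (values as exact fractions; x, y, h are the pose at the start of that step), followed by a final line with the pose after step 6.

n=0: pose=(-7,-5,N); sL=2/5, sR=5/13; mL=-5/13, mR=2/5; mL+mR=1/65 → advance +1; mR−mL=51/65 → turn +1·90°
n=1: pose=(-7,-4,W); sL=40/53, sR=8/17; mL=-8/17, mR=40/53; mL+mR=256/901 → advance +1; mR−mL=1104/901 → turn +1·90°
n=2: pose=(-8,-4,S); sL=20/13, sR=20/13; mL=-20/13, mR=20/13; mL+mR=0 → advance +0; mR−mL=40/13 → turn +1·90°
n=3: pose=(-8,-4,E); sL=4/9, sR=20/29; mL=-20/29, mR=4/9; mL+mR=-64/261 → advance -1; mR−mL=296/261 → turn +1·90°
n=4: pose=(-9,-4,N); sL=8/25, sR=40/121; mL=-40/121, mR=8/25; mL+mR=-32/3025 → advance -1; mR−mL=1968/3025 → turn +1·90°
n=5: pose=(-9,-5,W); sL=10/13, sR=1/2; mL=-1/2, mR=10/13; mL+mR=7/26 → advance +1; mR−mL=33/26 → turn +1·90°
n=6: pose=(-10,-5,S); sL=40/17, sR=8/5; mL=-8/5, mR=40/17; mL+mR=64/85 → advance +1; mR−mL=336/85 → turn +1·90°

0 2/5 5/13 -5/13 2/5 -7 -5 N
1 40/53 8/17 -8/17 40/53 -7 -4 W
2 20/13 20/13 -20/13 20/13 -8 -4 S
3 4/9 20/29 -20/29 4/9 -8 -4 E
4 8/25 40/121 -40/121 8/25 -9 -4 N
5 10/13 1/2 -1/2 10/13 -9 -5 W
6 40/17 8/5 -8/5 40/17 -10 -5 S
final -10 -6 E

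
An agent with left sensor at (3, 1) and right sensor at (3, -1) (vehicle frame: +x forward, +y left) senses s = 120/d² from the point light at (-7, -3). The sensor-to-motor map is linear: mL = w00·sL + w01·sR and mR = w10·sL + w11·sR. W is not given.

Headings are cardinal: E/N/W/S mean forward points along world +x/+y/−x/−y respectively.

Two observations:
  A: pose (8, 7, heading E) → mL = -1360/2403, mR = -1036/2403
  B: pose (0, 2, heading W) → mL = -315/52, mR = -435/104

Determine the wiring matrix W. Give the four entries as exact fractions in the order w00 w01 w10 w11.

-1 -1 -1/2 -1

obs A: pose=(8,7,E) → sL=24/89, sR=8/27, mL=-1360/2403, mR=-1036/2403
obs B: pose=(0,2,W) → sL=15/4, sR=30/13, mL=-315/52, mR=-435/104
sensor matrix S = [[24/89, 8/27], [15/4, 30/13]]; det S = -5090/10413
solve [mL_A; mL_B] = S·[w00; w01] and [mR_A; mR_B] = S·[w10; w11]:
  w00 = -1, w01 = -1, w10 = -1/2, w11 = -1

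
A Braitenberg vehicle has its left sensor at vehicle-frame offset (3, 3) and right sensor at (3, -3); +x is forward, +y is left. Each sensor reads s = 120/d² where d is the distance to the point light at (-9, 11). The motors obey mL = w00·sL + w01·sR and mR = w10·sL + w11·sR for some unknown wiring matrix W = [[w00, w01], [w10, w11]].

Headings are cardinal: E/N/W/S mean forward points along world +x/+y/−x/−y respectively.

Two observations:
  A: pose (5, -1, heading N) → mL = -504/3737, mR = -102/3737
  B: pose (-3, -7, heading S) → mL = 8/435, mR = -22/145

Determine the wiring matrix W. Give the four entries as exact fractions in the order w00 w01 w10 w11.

-1/2 1/2 1/2 -1

obs A: pose=(5,-1,N) → sL=60/101, sR=12/37, mL=-504/3737, mR=-102/3737
obs B: pose=(-3,-7,S) → sL=20/87, sR=4/15, mL=8/435, mR=-22/145
sensor matrix S = [[60/101, 12/37], [20/87, 4/15]]; det S = 9088/108373
solve [mL_A; mL_B] = S·[w00; w01] and [mR_A; mR_B] = S·[w10; w11]:
  w00 = -1/2, w01 = 1/2, w10 = 1/2, w11 = -1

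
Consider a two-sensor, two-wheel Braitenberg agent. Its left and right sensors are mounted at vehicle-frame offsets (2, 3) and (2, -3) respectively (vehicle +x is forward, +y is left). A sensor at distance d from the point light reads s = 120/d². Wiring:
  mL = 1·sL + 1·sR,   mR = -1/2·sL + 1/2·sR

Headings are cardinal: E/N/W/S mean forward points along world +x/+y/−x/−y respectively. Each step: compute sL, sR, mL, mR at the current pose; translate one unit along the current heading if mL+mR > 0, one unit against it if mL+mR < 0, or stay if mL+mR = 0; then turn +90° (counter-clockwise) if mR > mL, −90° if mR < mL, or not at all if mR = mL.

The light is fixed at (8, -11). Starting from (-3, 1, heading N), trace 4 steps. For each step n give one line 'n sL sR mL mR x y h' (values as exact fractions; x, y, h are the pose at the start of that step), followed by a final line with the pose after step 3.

n=0: pose=(-3,1,N); sL=15/49, sR=6/13; mL=489/637, mR=99/1274; mL+mR=1077/1274 → advance +1; mR−mL=-879/1274 → turn -1·90°
n=1: pose=(-3,2,E); sL=120/337, sR=120/181; mL=62160/60997, mR=9360/60997; mL+mR=71520/60997 → advance +1; mR−mL=-52800/60997 → turn -1·90°
n=2: pose=(-2,2,S); sL=12/17, sR=12/29; mL=552/493, mR=-72/493; mL+mR=480/493 → advance +1; mR−mL=-624/493 → turn -1·90°
n=3: pose=(-2,1,W); sL=8/15, sR=40/123; mL=176/205, mR=-64/615; mL+mR=464/615 → advance +1; mR−mL=-592/615 → turn -1·90°

0 15/49 6/13 489/637 99/1274 -3 1 N
1 120/337 120/181 62160/60997 9360/60997 -3 2 E
2 12/17 12/29 552/493 -72/493 -2 2 S
3 8/15 40/123 176/205 -64/615 -2 1 W
final -3 1 N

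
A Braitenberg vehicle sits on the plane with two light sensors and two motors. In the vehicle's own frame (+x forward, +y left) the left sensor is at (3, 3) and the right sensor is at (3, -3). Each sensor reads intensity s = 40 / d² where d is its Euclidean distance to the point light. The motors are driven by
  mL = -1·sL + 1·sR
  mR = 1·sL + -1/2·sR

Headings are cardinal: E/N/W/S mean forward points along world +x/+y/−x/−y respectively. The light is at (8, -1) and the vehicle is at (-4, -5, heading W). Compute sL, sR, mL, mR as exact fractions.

20/137 20/113 480/15481 890/15481

left sensor world pos  = (-7, -8); dL² = 274
right sensor world pos = (-7, -2); dR² = 226
sL = 40/274 = 20/137
sR = 40/226 = 20/113
mL = -1·sL + 1·sR = 480/15481
mR = 1·sL + -1/2·sR = 890/15481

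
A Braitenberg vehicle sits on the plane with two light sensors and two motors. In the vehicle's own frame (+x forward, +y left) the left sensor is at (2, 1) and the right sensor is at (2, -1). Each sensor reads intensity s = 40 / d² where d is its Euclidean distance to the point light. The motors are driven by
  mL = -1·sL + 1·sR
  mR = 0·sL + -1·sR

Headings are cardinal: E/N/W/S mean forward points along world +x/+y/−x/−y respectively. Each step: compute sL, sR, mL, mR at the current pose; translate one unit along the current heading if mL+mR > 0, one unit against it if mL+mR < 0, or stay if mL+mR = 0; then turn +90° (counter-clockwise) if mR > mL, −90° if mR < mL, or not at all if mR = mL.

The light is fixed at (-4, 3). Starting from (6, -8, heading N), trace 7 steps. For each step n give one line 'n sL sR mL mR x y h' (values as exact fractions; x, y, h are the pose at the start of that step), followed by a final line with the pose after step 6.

n=0: pose=(6,-8,N); sL=20/81, sR=20/101; mL=-400/8181, mR=-20/101; mL+mR=-20/81 → advance -1; mR−mL=-1220/8181 → turn -1·90°
n=1: pose=(6,-9,E); sL=8/53, sR=40/313; mL=-384/16589, mR=-40/313; mL+mR=-8/53 → advance -1; mR−mL=-1736/16589 → turn -1·90°
n=2: pose=(5,-9,S); sL=5/37, sR=2/13; mL=9/481, mR=-2/13; mL+mR=-5/37 → advance -1; mR−mL=-83/481 → turn -1·90°
n=3: pose=(5,-8,W); sL=40/193, sR=40/149; mL=1760/28757, mR=-40/149; mL+mR=-40/193 → advance -1; mR−mL=-9480/28757 → turn -1·90°
n=4: pose=(6,-8,N); sL=20/81, sR=20/101; mL=-400/8181, mR=-20/101; mL+mR=-20/81 → advance -1; mR−mL=-1220/8181 → turn -1·90°
n=5: pose=(6,-9,E); sL=8/53, sR=40/313; mL=-384/16589, mR=-40/313; mL+mR=-8/53 → advance -1; mR−mL=-1736/16589 → turn -1·90°
n=6: pose=(5,-9,S); sL=5/37, sR=2/13; mL=9/481, mR=-2/13; mL+mR=-5/37 → advance -1; mR−mL=-83/481 → turn -1·90°

0 20/81 20/101 -400/8181 -20/101 6 -8 N
1 8/53 40/313 -384/16589 -40/313 6 -9 E
2 5/37 2/13 9/481 -2/13 5 -9 S
3 40/193 40/149 1760/28757 -40/149 5 -8 W
4 20/81 20/101 -400/8181 -20/101 6 -8 N
5 8/53 40/313 -384/16589 -40/313 6 -9 E
6 5/37 2/13 9/481 -2/13 5 -9 S
final 5 -8 W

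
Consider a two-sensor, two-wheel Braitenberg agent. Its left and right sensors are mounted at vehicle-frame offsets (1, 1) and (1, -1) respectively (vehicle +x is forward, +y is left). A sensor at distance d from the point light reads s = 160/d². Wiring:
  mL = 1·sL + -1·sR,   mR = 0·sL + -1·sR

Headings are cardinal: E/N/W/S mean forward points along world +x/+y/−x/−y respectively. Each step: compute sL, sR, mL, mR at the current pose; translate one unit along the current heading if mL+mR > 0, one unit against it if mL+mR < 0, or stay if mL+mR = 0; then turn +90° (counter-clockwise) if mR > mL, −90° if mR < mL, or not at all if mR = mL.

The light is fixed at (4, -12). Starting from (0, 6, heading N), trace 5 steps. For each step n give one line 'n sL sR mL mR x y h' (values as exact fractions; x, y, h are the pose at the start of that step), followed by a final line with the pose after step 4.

n=0: pose=(0,6,N); sL=80/193, sR=16/37; mL=-128/7141, mR=-16/37; mL+mR=-3216/7141 → advance -1; mR−mL=-80/193 → turn -1·90°
n=1: pose=(0,5,E); sL=160/333, sR=32/53; mL=-2176/17649, mR=-32/53; mL+mR=-12832/17649 → advance -1; mR−mL=-160/333 → turn -1·90°
n=2: pose=(-1,5,S); sL=10/17, sR=40/73; mL=50/1241, mR=-40/73; mL+mR=-630/1241 → advance -1; mR−mL=-10/17 → turn -1·90°
n=3: pose=(-1,6,W); sL=32/65, sR=160/397; mL=2304/25805, mR=-160/397; mL+mR=-8096/25805 → advance -1; mR−mL=-32/65 → turn -1·90°
n=4: pose=(0,6,N); sL=80/193, sR=16/37; mL=-128/7141, mR=-16/37; mL+mR=-3216/7141 → advance -1; mR−mL=-80/193 → turn -1·90°

0 80/193 16/37 -128/7141 -16/37 0 6 N
1 160/333 32/53 -2176/17649 -32/53 0 5 E
2 10/17 40/73 50/1241 -40/73 -1 5 S
3 32/65 160/397 2304/25805 -160/397 -1 6 W
4 80/193 16/37 -128/7141 -16/37 0 6 N
final 0 5 E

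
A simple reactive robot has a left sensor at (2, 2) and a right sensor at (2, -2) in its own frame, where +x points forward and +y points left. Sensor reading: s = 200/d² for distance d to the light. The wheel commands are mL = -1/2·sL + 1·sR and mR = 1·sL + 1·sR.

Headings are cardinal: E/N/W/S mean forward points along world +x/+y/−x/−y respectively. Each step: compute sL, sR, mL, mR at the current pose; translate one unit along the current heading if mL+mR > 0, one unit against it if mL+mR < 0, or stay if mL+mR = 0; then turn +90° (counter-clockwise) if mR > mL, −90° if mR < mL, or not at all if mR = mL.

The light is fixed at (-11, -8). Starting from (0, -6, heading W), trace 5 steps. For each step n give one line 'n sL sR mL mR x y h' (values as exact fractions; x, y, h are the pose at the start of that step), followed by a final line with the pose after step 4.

0 200/81 200/97 6500/7857 35600/7857 0 -6 W
1 25/18 25/8 175/72 325/72 -1 -6 S
2 200/153 40/29 3220/4437 11920/4437 -1 -7 E
3 20/9 100/89 10/801 2680/801 0 -7 N
4 200/81 200/97 6500/7857 35600/7857 0 -6 W
final -1 -6 S

n=0: pose=(0,-6,W); sL=200/81, sR=200/97; mL=6500/7857, mR=35600/7857; mL+mR=42100/7857 → advance +1; mR−mL=100/27 → turn +1·90°
n=1: pose=(-1,-6,S); sL=25/18, sR=25/8; mL=175/72, mR=325/72; mL+mR=125/18 → advance +1; mR−mL=25/12 → turn +1·90°
n=2: pose=(-1,-7,E); sL=200/153, sR=40/29; mL=3220/4437, mR=11920/4437; mL+mR=15140/4437 → advance +1; mR−mL=100/51 → turn +1·90°
n=3: pose=(0,-7,N); sL=20/9, sR=100/89; mL=10/801, mR=2680/801; mL+mR=2690/801 → advance +1; mR−mL=10/3 → turn +1·90°
n=4: pose=(0,-6,W); sL=200/81, sR=200/97; mL=6500/7857, mR=35600/7857; mL+mR=42100/7857 → advance +1; mR−mL=100/27 → turn +1·90°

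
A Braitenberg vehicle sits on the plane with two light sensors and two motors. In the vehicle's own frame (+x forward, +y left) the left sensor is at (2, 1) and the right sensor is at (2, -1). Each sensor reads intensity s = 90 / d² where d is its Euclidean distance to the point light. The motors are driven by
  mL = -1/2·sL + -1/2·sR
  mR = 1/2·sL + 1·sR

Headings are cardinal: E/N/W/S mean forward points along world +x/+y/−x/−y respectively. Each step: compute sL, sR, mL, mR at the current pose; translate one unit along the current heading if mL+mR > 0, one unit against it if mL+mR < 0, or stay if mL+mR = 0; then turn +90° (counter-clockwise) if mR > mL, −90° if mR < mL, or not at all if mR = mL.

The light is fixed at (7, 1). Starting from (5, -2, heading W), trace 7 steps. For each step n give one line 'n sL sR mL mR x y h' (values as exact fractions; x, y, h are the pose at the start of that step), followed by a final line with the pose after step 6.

n=0: pose=(5,-2,W); sL=45/16, sR=9/2; mL=-117/32, mR=189/32; mL+mR=9/4 → advance +1; mR−mL=153/16 → turn +1·90°
n=1: pose=(4,-2,S); sL=90/29, sR=90/41; mL=-3150/1189, mR=4455/1189; mL+mR=45/41 → advance +1; mR−mL=7605/1189 → turn +1·90°
n=2: pose=(4,-3,E); sL=9, sR=45/13; mL=-81/13, mR=207/26; mL+mR=45/26 → advance +1; mR−mL=369/26 → turn +1·90°
n=3: pose=(5,-3,N); sL=90/13, sR=18; mL=-162/13, mR=279/13; mL+mR=9 → advance +1; mR−mL=441/13 → turn +1·90°
n=4: pose=(5,-2,W); sL=45/16, sR=9/2; mL=-117/32, mR=189/32; mL+mR=9/4 → advance +1; mR−mL=153/16 → turn +1·90°
n=5: pose=(4,-2,S); sL=90/29, sR=90/41; mL=-3150/1189, mR=4455/1189; mL+mR=45/41 → advance +1; mR−mL=7605/1189 → turn +1·90°
n=6: pose=(4,-3,E); sL=9, sR=45/13; mL=-81/13, mR=207/26; mL+mR=45/26 → advance +1; mR−mL=369/26 → turn +1·90°

0 45/16 9/2 -117/32 189/32 5 -2 W
1 90/29 90/41 -3150/1189 4455/1189 4 -2 S
2 9 45/13 -81/13 207/26 4 -3 E
3 90/13 18 -162/13 279/13 5 -3 N
4 45/16 9/2 -117/32 189/32 5 -2 W
5 90/29 90/41 -3150/1189 4455/1189 4 -2 S
6 9 45/13 -81/13 207/26 4 -3 E
final 5 -3 N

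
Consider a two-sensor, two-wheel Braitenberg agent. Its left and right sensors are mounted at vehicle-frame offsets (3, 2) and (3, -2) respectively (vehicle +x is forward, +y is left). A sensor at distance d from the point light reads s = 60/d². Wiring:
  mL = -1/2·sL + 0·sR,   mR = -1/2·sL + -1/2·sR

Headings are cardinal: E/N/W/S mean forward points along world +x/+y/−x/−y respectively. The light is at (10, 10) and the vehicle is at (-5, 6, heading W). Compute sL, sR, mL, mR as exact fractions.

1/6 15/82 -1/12 -43/246

left sensor world pos  = (-8, 4); dL² = 360
right sensor world pos = (-8, 8); dR² = 328
sL = 60/360 = 1/6
sR = 60/328 = 15/82
mL = -1/2·sL + 0·sR = -1/12
mR = -1/2·sL + -1/2·sR = -43/246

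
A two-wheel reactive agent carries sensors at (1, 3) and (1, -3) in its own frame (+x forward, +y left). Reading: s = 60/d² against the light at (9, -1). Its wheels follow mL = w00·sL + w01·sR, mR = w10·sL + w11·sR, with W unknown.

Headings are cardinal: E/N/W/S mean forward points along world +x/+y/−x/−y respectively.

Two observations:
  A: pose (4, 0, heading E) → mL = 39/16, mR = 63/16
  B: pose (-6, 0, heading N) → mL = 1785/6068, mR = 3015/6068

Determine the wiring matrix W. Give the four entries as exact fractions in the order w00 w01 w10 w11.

obs A: pose=(4,0,E) → sL=15/8, sR=3, mL=39/16, mR=63/16
obs B: pose=(-6,0,N) → sL=15/82, sR=15/37, mL=1785/6068, mR=3015/6068
sensor matrix S = [[15/8, 3], [15/82, 15/37]]; det S = 2565/12136
solve [mL_A; mL_B] = S·[w00; w01] and [mR_A; mR_B] = S·[w10; w11]:
  w00 = 1/2, w01 = 1/2, w10 = 1/2, w11 = 1

1/2 1/2 1/2 1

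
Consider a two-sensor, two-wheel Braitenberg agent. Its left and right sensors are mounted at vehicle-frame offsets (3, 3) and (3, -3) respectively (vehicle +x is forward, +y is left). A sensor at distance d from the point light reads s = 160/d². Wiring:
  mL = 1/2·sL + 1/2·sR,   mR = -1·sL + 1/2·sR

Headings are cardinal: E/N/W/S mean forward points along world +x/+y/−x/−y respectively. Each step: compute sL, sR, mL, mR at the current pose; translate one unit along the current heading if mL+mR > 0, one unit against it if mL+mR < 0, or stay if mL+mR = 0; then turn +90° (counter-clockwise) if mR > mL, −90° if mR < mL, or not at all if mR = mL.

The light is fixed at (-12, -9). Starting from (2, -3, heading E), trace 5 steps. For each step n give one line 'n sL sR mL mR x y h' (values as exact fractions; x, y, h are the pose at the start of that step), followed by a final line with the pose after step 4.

0 16/37 80/149 2672/5513 -904/5513 2 -3 E
1 160/333 160/153 480/629 80/1887 3 -3 S
2 40/37 10/13 445/481 -335/481 3 -4 W
3 32/37 160/353 8608/13061 -8336/13061 2 -4 N
4 16/37 80/149 2672/5513 -904/5513 2 -3 E
final 3 -3 S

n=0: pose=(2,-3,E); sL=16/37, sR=80/149; mL=2672/5513, mR=-904/5513; mL+mR=1768/5513 → advance +1; mR−mL=-24/37 → turn -1·90°
n=1: pose=(3,-3,S); sL=160/333, sR=160/153; mL=480/629, mR=80/1887; mL+mR=1520/1887 → advance +1; mR−mL=-80/111 → turn -1·90°
n=2: pose=(3,-4,W); sL=40/37, sR=10/13; mL=445/481, mR=-335/481; mL+mR=110/481 → advance +1; mR−mL=-60/37 → turn -1·90°
n=3: pose=(2,-4,N); sL=32/37, sR=160/353; mL=8608/13061, mR=-8336/13061; mL+mR=272/13061 → advance +1; mR−mL=-48/37 → turn -1·90°
n=4: pose=(2,-3,E); sL=16/37, sR=80/149; mL=2672/5513, mR=-904/5513; mL+mR=1768/5513 → advance +1; mR−mL=-24/37 → turn -1·90°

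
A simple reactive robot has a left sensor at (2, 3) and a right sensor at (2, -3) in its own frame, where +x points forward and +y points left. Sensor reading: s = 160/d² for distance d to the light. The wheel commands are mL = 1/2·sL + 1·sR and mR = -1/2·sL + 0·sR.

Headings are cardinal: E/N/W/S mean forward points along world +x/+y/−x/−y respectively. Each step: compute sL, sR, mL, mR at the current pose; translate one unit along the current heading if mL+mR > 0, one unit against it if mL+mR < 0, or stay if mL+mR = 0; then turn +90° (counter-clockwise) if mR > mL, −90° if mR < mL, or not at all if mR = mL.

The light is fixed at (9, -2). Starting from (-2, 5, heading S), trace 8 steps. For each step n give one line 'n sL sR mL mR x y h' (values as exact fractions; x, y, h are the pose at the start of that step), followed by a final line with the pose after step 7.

0 160/89 160/221 31920/19669 -80/89 -2 5 S
1 80/89 16/25 2424/2225 -40/89 -2 4 W
2 160/289 32/29 11568/8381 -80/289 -3 4 N
3 4/5 40/29 258/145 -2/5 -3 5 E
4 160/89 160/221 31920/19669 -80/89 -2 5 S
5 80/89 16/25 2424/2225 -40/89 -2 4 W
6 160/289 32/29 11568/8381 -80/289 -3 4 N
7 4/5 40/29 258/145 -2/5 -3 5 E
final -2 5 S

n=0: pose=(-2,5,S); sL=160/89, sR=160/221; mL=31920/19669, mR=-80/89; mL+mR=160/221 → advance +1; mR−mL=-49600/19669 → turn -1·90°
n=1: pose=(-2,4,W); sL=80/89, sR=16/25; mL=2424/2225, mR=-40/89; mL+mR=16/25 → advance +1; mR−mL=-3424/2225 → turn -1·90°
n=2: pose=(-3,4,N); sL=160/289, sR=32/29; mL=11568/8381, mR=-80/289; mL+mR=32/29 → advance +1; mR−mL=-13888/8381 → turn -1·90°
n=3: pose=(-3,5,E); sL=4/5, sR=40/29; mL=258/145, mR=-2/5; mL+mR=40/29 → advance +1; mR−mL=-316/145 → turn -1·90°
n=4: pose=(-2,5,S); sL=160/89, sR=160/221; mL=31920/19669, mR=-80/89; mL+mR=160/221 → advance +1; mR−mL=-49600/19669 → turn -1·90°
n=5: pose=(-2,4,W); sL=80/89, sR=16/25; mL=2424/2225, mR=-40/89; mL+mR=16/25 → advance +1; mR−mL=-3424/2225 → turn -1·90°
n=6: pose=(-3,4,N); sL=160/289, sR=32/29; mL=11568/8381, mR=-80/289; mL+mR=32/29 → advance +1; mR−mL=-13888/8381 → turn -1·90°
n=7: pose=(-3,5,E); sL=4/5, sR=40/29; mL=258/145, mR=-2/5; mL+mR=40/29 → advance +1; mR−mL=-316/145 → turn -1·90°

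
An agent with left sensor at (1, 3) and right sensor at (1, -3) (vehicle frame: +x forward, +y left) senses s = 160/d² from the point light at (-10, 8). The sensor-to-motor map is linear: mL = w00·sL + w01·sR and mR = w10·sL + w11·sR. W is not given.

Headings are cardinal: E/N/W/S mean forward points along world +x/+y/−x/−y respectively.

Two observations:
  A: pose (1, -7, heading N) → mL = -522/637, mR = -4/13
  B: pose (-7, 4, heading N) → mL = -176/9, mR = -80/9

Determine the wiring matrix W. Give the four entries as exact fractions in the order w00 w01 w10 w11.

-1 -1/2 -1/2 0

obs A: pose=(1,-7,N) → sL=8/13, sR=20/49, mL=-522/637, mR=-4/13
obs B: pose=(-7,4,N) → sL=160/9, sR=32/9, mL=-176/9, mR=-80/9
sensor matrix S = [[8/13, 20/49], [160/9, 32/9]]; det S = -29056/5733
solve [mL_A; mL_B] = S·[w00; w01] and [mR_A; mR_B] = S·[w10; w11]:
  w00 = -1, w01 = -1/2, w10 = -1/2, w11 = 0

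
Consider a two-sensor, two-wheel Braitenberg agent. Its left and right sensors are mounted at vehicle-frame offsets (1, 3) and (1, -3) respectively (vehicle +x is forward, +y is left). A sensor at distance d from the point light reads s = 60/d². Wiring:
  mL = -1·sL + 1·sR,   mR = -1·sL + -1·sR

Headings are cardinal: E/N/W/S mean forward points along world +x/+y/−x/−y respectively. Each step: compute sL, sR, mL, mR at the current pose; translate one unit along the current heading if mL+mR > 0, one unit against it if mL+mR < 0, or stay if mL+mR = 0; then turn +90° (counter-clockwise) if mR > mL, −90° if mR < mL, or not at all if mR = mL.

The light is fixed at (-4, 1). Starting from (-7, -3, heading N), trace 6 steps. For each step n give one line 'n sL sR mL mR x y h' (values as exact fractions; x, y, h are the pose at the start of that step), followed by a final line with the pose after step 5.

n=0: pose=(-7,-3,N); sL=4/3, sR=20/3; mL=16/3, mR=-8; mL+mR=-8/3 → advance -1; mR−mL=-40/3 → turn -1·90°
n=1: pose=(-7,-4,E); sL=15/2, sR=15/17; mL=-225/34, mR=-285/34; mL+mR=-15 → advance -1; mR−mL=-30/17 → turn -1·90°
n=2: pose=(-8,-4,S); sL=60/37, sR=12/17; mL=-576/629, mR=-1464/629; mL+mR=-120/37 → advance -1; mR−mL=-24/17 → turn -1·90°
n=3: pose=(-8,-3,W); sL=30/37, sR=30/13; mL=720/481, mR=-1500/481; mL+mR=-60/37 → advance -1; mR−mL=-60/13 → turn -1·90°
n=4: pose=(-7,-3,N); sL=4/3, sR=20/3; mL=16/3, mR=-8; mL+mR=-8/3 → advance -1; mR−mL=-40/3 → turn -1·90°
n=5: pose=(-7,-4,E); sL=15/2, sR=15/17; mL=-225/34, mR=-285/34; mL+mR=-15 → advance -1; mR−mL=-30/17 → turn -1·90°

0 4/3 20/3 16/3 -8 -7 -3 N
1 15/2 15/17 -225/34 -285/34 -7 -4 E
2 60/37 12/17 -576/629 -1464/629 -8 -4 S
3 30/37 30/13 720/481 -1500/481 -8 -3 W
4 4/3 20/3 16/3 -8 -7 -3 N
5 15/2 15/17 -225/34 -285/34 -7 -4 E
final -8 -4 S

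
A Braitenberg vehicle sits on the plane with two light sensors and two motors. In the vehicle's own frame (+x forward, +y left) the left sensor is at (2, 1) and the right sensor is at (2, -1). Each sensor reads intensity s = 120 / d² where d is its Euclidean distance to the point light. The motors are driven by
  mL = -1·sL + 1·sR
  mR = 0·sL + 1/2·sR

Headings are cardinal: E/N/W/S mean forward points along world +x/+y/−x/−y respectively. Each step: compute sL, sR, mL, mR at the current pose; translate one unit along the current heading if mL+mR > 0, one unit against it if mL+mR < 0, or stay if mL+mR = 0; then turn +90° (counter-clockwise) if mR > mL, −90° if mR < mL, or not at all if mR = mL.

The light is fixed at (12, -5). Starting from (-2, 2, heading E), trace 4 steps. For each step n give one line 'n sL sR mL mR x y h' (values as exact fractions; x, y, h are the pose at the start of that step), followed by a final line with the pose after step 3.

n=0: pose=(-2,2,E); sL=15/26, sR=2/3; mL=7/78, mR=1/3; mL+mR=11/26 → advance +1; mR−mL=19/78 → turn +1·90°
n=1: pose=(-1,2,N); sL=120/277, sR=8/15; mL=416/4155, mR=4/15; mL+mR=508/1385 → advance +1; mR−mL=692/4155 → turn +1·90°
n=2: pose=(-1,3,W); sL=60/137, sR=20/51; mL=-320/6987, mR=10/51; mL+mR=350/2329 → advance +1; mR−mL=1690/6987 → turn +1·90°
n=3: pose=(-2,3,S); sL=24/41, sR=40/87; mL=-448/3567, mR=20/87; mL+mR=124/1189 → advance +1; mR−mL=1268/3567 → turn +1·90°

0 15/26 2/3 7/78 1/3 -2 2 E
1 120/277 8/15 416/4155 4/15 -1 2 N
2 60/137 20/51 -320/6987 10/51 -1 3 W
3 24/41 40/87 -448/3567 20/87 -2 3 S
final -2 2 E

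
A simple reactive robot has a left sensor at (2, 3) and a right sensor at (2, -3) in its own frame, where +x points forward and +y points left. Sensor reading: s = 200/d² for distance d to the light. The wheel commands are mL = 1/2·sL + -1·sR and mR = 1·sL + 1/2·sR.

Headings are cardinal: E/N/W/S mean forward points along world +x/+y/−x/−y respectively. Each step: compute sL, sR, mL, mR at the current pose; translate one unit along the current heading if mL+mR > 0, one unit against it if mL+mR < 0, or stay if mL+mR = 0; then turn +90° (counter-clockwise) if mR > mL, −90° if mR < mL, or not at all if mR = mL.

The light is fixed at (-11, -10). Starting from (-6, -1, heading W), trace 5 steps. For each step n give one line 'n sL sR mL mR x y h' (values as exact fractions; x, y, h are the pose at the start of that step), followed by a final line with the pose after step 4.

n=0: pose=(-6,-1,W); sL=40/9, sR=200/153; mL=140/153, mR=260/51; mL+mR=920/153 → advance +1; mR−mL=640/153 → turn +1·90°
n=1: pose=(-7,-1,S); sL=100/49, sR=4; mL=-146/49, mR=198/49; mL+mR=52/49 → advance +1; mR−mL=344/49 → turn +1·90°
n=2: pose=(-7,-2,E); sL=200/157, sR=200/61; mL=-25300/9577, mR=27900/9577; mL+mR=2600/9577 → advance +1; mR−mL=53200/9577 → turn +1·90°
n=3: pose=(-6,-2,N); sL=25/13, sR=50/41; mL=-275/1066, mR=1350/533; mL+mR=2425/1066 → advance +1; mR−mL=2975/1066 → turn +1·90°
n=4: pose=(-6,-1,W); sL=40/9, sR=200/153; mL=140/153, mR=260/51; mL+mR=920/153 → advance +1; mR−mL=640/153 → turn +1·90°

0 40/9 200/153 140/153 260/51 -6 -1 W
1 100/49 4 -146/49 198/49 -7 -1 S
2 200/157 200/61 -25300/9577 27900/9577 -7 -2 E
3 25/13 50/41 -275/1066 1350/533 -6 -2 N
4 40/9 200/153 140/153 260/51 -6 -1 W
final -7 -1 S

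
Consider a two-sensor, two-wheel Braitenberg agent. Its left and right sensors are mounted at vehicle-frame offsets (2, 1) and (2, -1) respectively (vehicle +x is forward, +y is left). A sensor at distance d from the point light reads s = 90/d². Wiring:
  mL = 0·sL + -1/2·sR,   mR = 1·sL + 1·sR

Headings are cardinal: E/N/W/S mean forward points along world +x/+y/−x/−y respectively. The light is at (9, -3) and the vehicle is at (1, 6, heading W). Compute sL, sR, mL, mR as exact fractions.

45/82 9/20 -9/40 819/820

left sensor world pos  = (-1, 5); dL² = 164
right sensor world pos = (-1, 7); dR² = 200
sL = 90/164 = 45/82
sR = 90/200 = 9/20
mL = 0·sL + -1/2·sR = -9/40
mR = 1·sL + 1·sR = 819/820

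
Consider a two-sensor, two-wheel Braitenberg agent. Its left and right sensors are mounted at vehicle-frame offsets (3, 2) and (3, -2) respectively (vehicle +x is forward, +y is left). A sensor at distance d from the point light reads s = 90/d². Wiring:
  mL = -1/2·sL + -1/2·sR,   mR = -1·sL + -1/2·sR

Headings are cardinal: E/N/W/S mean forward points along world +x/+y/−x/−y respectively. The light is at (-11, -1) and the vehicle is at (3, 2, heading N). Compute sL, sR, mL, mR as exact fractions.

left sensor world pos  = (1, 5); dL² = 180
right sensor world pos = (5, 5); dR² = 292
sL = 90/180 = 1/2
sR = 90/292 = 45/146
mL = -1/2·sL + -1/2·sR = -59/146
mR = -1·sL + -1/2·sR = -191/292

1/2 45/146 -59/146 -191/292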